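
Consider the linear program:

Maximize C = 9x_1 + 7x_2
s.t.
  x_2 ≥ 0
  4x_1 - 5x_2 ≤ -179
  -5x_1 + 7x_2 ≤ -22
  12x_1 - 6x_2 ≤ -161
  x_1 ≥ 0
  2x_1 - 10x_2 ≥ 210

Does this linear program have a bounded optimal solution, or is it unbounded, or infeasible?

The boundaries x_1 = 0 and 2x_1 - 10x_2 = 210 meet at (0, -21), but that point violates x_2 ≥ 0. Every candidate vertex is excluded by some other constraint, so the feasible region is empty.

infeasible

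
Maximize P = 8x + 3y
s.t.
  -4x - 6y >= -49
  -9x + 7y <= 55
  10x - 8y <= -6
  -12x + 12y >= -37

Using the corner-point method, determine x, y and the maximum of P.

Vertices and P = 8x + 3y:
  (13/82, 661/82) → P = 2087/82
  (89/23, 257/46) → P = 2195/46
  (-919/24, -331/8) → P = -10331/24
  (-46/3, -221/12) → P = -2135/12

x = 89/23, y = 257/46, maximum P = 2195/46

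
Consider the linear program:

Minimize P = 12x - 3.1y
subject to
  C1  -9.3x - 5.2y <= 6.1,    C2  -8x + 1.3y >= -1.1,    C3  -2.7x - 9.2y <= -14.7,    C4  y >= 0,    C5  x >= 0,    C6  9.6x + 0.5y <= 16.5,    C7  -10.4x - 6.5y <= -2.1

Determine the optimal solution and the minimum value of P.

x = 0, y = 33, minimum P = -102.3

Extreme points and P = 12x - 3.1y:
  (2923/7711, 11463/7711) → P = -4593/77110
  (275/206, 759/103) → P = -7029/1030
  (0, 147/92) → P = -4557/920
  (0, 33) → P = -1023/10

The binding constraints are x = 0 and 9.6x + 0.5y = 16.5.
Solving simultaneously gives x = 0, y = 33.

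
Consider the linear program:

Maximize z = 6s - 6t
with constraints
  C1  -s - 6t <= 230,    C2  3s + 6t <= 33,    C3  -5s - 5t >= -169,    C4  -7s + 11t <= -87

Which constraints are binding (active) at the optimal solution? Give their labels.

Vertices and z = 6s - 6t:
  (2164/25, -1319/25) → z = 20898/25
  (-2008/53, -1697/53) → z = -1866/53
  (283/5, -114/5) → z = 2382/5
  (59/5, -2/5) → z = 366/5

The maximum is at (2164/25, -1319/25). Substituting into each constraint, equality holds for C1 and C3; the remaining constraints have slack.

C1 and C3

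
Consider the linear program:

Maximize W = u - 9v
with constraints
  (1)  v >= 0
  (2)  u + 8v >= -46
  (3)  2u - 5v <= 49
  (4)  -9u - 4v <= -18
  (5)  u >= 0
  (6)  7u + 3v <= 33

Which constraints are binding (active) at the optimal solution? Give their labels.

Extreme points and W = u - 9v:
  (2, 0) → W = 2
  (33/7, 0) → W = 33/7
  (0, 9/2) → W = -81/2
  (0, 11) → W = -99

The maximum is at (33/7, 0). Substituting into each constraint, equality holds for (1) and (6); the remaining constraints have slack.

(1) and (6)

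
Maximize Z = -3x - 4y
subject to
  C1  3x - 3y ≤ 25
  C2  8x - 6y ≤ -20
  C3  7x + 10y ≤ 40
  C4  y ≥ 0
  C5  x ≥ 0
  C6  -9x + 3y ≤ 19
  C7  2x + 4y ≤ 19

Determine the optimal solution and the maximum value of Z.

x = 0, y = 10/3, maximum Z = -40/3

Corner points and Z = -3x - 4y:
  (20/61, 230/61) → Z = -980/61
  (0, 10/3) → Z = -40/3
  (0, 4) → Z = -16

The binding constraints are 8x - 6y = -20 and x = 0.
Solving simultaneously gives x = 0, y = 10/3.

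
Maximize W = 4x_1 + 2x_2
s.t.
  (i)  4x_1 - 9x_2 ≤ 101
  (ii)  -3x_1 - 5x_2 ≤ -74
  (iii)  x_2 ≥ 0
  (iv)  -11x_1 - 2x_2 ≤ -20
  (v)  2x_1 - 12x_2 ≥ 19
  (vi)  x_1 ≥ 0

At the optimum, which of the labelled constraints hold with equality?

Vertices and W = 4x_1 + 2x_2:
  (101/4, 0) → W = 101
  (347/10, 21/5) → W = 736/5
  (74/3, 0) → W = 296/3
  (983/46, 91/46) → W = 2057/23

The maximum is at (347/10, 21/5). Substituting into each constraint, equality holds for (i) and (v); the remaining constraints have slack.

(i) and (v)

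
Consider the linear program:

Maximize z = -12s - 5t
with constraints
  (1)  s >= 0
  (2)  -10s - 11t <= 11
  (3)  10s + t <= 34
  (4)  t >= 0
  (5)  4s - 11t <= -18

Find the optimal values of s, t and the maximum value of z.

s = 0, t = 18/11, maximum z = -90/11

Extreme points and z = -12s - 5t:
  (0, 34) → z = -170
  (0, 18/11) → z = -90/11
  (178/57, 158/57) → z = -154/3

At the optimal vertex, s = 0 and 4s - 11t = -18.
Solving simultaneously gives s = 0, t = 18/11.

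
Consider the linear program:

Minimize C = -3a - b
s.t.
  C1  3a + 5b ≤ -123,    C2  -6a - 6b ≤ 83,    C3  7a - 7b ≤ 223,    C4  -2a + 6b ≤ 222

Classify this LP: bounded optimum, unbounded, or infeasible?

infeasible

The boundaries 3a + 5b = -123 and -6a - 6b = 83 meet at (323/12, -163/4), but that point violates 7a - 7b ≤ 223. Every candidate vertex is excluded by some other constraint, so the feasible region is empty.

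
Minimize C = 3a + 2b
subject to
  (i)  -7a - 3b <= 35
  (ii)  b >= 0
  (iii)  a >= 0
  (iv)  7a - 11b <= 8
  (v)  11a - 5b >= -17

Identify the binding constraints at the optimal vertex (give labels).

(ii) and (iii)

Extreme points and C = 3a + 2b:
  (0, 0) → C = 0
  (8/7, 0) → C = 24/7
  (0, 17/5) → C = 34/5
The feasible region is unbounded (it extends along (11, 7), (5, 11)), but C strictly increases along every unbounded feasible direction, so there is no improving ray and the minimum is attained at a vertex.

The minimum is at (0, 0). Substituting into each constraint, equality holds for (ii) and (iii); the remaining constraints have slack.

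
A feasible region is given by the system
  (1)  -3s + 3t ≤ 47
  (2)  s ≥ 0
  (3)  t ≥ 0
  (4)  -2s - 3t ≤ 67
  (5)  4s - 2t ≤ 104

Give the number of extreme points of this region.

Intersecting each pair of boundary lines and keeping only the points that satisfy every inequality leaves:
  (0, 47/3)
  (203/3, 250/3)
  (0, 0)
  (26, 0)

4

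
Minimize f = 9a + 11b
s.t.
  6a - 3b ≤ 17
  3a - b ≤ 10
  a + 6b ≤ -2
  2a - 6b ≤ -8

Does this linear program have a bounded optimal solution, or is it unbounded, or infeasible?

unbounded

From the feasible point (-10/3, 2/9), moving in the direction (-6, -2) keeps every constraint satisfied while f decreases without bound.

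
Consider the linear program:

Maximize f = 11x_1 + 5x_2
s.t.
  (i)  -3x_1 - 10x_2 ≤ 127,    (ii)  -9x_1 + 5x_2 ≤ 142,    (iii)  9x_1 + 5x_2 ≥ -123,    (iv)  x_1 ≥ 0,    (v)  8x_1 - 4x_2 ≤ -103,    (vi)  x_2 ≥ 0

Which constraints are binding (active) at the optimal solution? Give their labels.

(ii) and (v)

Vertices and f = 11x_1 + 5x_2:
  (0, 142/5) → f = 142
  (53/4, 209/4) → f = 407
  (0, 103/4) → f = 515/4

The maximum is at (53/4, 209/4). Substituting into each constraint, equality holds for (ii) and (v); the remaining constraints have slack.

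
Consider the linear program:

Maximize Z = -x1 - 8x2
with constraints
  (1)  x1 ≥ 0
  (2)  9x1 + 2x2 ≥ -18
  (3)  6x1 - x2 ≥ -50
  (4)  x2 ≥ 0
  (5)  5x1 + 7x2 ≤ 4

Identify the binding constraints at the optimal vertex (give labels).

(1) and (4)

Corner points and Z = -x1 - 8x2:
  (0, 0) → Z = 0
  (0, 4/7) → Z = -32/7
  (4/5, 0) → Z = -4/5

The maximum is at (0, 0). Substituting into each constraint, equality holds for (1) and (4); the remaining constraints have slack.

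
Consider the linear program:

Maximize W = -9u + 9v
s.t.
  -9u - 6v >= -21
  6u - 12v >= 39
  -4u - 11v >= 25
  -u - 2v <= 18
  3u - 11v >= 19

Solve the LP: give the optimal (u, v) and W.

u = -23/4, v = -49/8, maximum W = -27/8

Corner points and W = -9u + 9v:
  (127/25, -103/25) → W = -414/5
  (25/2, -61/4) → W = -999/4
  (43/38, -51/19) → W = -1305/38
  (-23/4, -49/8) → W = -27/8

The optimum lies where 6u - 12v = 39 and -u - 2v = 18.
Solving simultaneously gives u = -23/4, v = -49/8.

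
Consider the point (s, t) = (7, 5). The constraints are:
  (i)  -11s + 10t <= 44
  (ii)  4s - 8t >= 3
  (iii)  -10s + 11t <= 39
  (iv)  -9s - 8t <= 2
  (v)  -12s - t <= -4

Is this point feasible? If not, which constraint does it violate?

Constraint (ii): 4s - 8t = -12, which is not ≥ 3. All other constraints are satisfied.

not feasible — violates (ii)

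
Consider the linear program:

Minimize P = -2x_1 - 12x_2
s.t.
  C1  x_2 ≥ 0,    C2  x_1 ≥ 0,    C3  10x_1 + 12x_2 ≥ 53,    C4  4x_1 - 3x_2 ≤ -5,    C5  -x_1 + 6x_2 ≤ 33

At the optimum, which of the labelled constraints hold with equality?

C4 and C5

Corner points and P = -2x_1 - 12x_2:
  (0, 53/12) → P = -53
  (0, 11/2) → P = -66
  (33/26, 131/39) → P = -557/13
  (23/7, 127/21) → P = -554/7

The minimum is at (23/7, 127/21). Substituting into each constraint, equality holds for C4 and C5; the remaining constraints have slack.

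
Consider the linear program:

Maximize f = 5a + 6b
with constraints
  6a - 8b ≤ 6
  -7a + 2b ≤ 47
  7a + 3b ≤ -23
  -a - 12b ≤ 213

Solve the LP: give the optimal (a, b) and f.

a = -187/35, b = 24/5, maximum f = 73/35

Corner points and f = 5a + 6b:
  (-97/11, -81/11) → f = -971/11
  (-83/37, -90/37) → f = -955/37
  (-187/35, 24/5) → f = 73/35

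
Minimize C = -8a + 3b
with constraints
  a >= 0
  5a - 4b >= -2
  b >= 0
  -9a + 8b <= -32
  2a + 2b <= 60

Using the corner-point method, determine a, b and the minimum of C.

a = 30, b = 0, minimum C = -240

Corner points and C = -8a + 3b:
  (32/9, 0) → C = -256/9
  (30, 0) → C = -240
  (16, 14) → C = -86

At the optimal vertex, b = 0 and 2a + 2b = 60.
Solving simultaneously gives a = 30, b = 0.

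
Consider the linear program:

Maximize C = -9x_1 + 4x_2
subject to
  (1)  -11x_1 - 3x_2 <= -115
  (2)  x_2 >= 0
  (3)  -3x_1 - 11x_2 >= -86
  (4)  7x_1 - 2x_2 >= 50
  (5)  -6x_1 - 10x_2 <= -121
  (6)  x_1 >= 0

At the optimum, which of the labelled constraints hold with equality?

Extreme points and C = -9x_1 + 4x_2:
  (86/3, 0) → C = -258
  (121/6, 0) → C = -363/2
  (157/12, 17/4) → C = -403/4

The maximum is at (157/12, 17/4). Substituting into each constraint, equality holds for (3) and (5); the remaining constraints have slack.

(3) and (5)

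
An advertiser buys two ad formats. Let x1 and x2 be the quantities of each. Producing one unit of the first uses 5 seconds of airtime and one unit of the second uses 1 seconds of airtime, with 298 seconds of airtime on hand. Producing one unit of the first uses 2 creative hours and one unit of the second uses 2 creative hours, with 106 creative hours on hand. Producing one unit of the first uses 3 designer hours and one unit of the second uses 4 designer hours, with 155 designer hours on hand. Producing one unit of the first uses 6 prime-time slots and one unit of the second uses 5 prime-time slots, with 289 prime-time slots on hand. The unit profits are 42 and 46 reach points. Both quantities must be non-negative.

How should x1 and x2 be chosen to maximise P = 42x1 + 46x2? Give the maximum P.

x1 = 127/3, x2 = 7, maximum P = 2100

Feasible corners and P = 42x1 + 46x2:
  (0, 0) → P = 0
  (0, 155/4) → P = 3565/2
  (289/6, 0) → P = 2023
  (127/3, 7) → P = 2100

The binding constraints are 3x1 + 4x2 = 155 and 6x1 + 5x2 = 289.
Solving simultaneously gives x1 = 127/3, x2 = 7.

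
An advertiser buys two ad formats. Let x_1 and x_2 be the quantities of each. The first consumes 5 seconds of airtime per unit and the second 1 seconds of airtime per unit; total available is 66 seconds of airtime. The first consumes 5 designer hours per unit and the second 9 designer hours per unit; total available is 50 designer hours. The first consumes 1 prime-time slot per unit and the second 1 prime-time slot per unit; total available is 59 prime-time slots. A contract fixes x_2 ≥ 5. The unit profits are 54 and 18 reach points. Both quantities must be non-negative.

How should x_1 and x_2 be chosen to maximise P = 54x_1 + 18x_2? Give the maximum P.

Vertices and P = 54x_1 + 18x_2:
  (0, 50/9) → P = 100
  (0, 5) → P = 90
  (1, 5) → P = 144

At the optimal vertex, 5x_1 + 9x_2 = 50 and x_2 = 5.
Solving simultaneously gives x_1 = 1, x_2 = 5.

x_1 = 1, x_2 = 5, maximum P = 144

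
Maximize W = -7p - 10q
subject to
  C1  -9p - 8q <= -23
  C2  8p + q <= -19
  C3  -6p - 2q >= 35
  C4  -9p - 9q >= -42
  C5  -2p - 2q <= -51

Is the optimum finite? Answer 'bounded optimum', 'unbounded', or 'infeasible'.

infeasible

Constraints -9p - 9q ≥ -42 and -2p - 2q ≤ -51 have parallel boundaries but demand opposite sides — no point can satisfy both, so the region is empty.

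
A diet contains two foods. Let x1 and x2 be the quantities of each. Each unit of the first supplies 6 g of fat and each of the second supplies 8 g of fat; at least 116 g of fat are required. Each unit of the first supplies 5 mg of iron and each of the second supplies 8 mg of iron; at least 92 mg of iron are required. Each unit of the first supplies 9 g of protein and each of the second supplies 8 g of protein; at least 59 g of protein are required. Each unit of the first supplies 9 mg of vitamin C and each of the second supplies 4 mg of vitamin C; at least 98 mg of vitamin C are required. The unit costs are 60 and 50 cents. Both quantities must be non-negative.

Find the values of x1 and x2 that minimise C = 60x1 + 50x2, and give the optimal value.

Vertices and C = 60x1 + 50x2:
  (0, 49/2) → C = 1225
  (58/3, 0) → C = 1160
  (20/3, 19/2) → C = 875
The feasible region is unbounded (it extends along (0, 1), (1, 0)), but C strictly increases along every unbounded feasible direction, so there is no improving ray and the minimum is attained at a vertex.

The optimum lies where 6x1 + 8x2 = 116 and 9x1 + 4x2 = 98.
Solving simultaneously gives x1 = 20/3, x2 = 19/2.

x1 = 20/3, x2 = 19/2, minimum C = 875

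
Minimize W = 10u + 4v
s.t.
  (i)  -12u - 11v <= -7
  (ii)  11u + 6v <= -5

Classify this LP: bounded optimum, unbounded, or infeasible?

unbounded

From the feasible point (-97/49, 137/49), moving in the direction (-6, 11) keeps every constraint satisfied while W decreases without bound.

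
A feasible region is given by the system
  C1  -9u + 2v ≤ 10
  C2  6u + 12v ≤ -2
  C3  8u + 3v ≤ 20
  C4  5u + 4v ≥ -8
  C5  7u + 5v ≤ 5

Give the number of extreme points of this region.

5

Intersecting each pair of boundary lines and keeping only the points that satisfy every inequality leaves:
  (-31/30, 7/20)
  (-28/23, -11/23)
  (35/27, -22/27)
  (104/17, -164/17)
  (85/19, -100/19)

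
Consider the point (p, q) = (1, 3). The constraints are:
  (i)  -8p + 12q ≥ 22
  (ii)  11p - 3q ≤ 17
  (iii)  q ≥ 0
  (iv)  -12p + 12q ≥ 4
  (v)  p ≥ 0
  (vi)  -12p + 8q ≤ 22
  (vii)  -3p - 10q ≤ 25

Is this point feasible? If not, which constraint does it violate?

feasible

(i): 28 ≥ 22 ✓
(ii): 2 ≤ 17 ✓
(iii): 3 ≥ 0 ✓
(iv): 24 ≥ 4 ✓
(v): 1 ≥ 0 ✓
(vi): 12 ≤ 22 ✓
(vii): -33 ≤ 25 ✓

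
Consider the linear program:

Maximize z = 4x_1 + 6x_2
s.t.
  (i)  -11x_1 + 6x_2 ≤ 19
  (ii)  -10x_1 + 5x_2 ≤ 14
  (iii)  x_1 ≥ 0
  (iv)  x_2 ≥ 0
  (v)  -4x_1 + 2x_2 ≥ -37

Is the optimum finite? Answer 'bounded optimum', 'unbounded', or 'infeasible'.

Vertices and z = 4x_1 + 6x_2:
  (11/5, 36/5) → z = 52
  (130, 483/2) → z = 1969
  (0, 14/5) → z = 84/5
  (0, 0) → z = 0
  (37/4, 0) → z = 37
The feasible region has finitely many vertices and no improving ray; the maximum is 1969 at (130, 483/2).

bounded optimum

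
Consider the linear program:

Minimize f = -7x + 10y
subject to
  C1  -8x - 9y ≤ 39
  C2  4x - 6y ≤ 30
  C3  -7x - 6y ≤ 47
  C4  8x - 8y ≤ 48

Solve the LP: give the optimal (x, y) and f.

Feasible corners and f = -7x + 10y:
  (3/7, -33/7) → f = -351/7
  (-63/5, 103/15) → f = 2353/15
  (3, -3) → f = -51
The feasible region is unbounded (it extends along (1, 1), (-6, 7)), but f strictly increases along every unbounded feasible direction, so there is no improving ray and the minimum is attained at a vertex.

At the optimal vertex, 4x - 6y = 30 and 8x - 8y = 48.
Solving simultaneously gives x = 3, y = -3.

x = 3, y = -3, minimum f = -51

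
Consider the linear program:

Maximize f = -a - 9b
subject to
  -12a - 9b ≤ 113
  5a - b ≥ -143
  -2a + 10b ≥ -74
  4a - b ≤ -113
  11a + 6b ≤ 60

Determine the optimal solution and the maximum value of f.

a = -565/24, b = 113/6, maximum f = -3503/24

Corner points and f = -a - 9b:
  (-1400/57, 1151/57) → f = -8959/57
  (-565/24, 113/6) → f = -3503/24
  (-798/41, 1873/41) → f = -16059/41
  (-618/35, 1483/35) → f = -12729/35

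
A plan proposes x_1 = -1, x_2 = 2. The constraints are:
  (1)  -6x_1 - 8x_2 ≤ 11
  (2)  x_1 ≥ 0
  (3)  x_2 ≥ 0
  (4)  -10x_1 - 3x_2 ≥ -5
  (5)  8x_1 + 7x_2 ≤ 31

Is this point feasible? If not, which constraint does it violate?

Constraint (2): x_1 = -1, which is not ≥ 0. All other constraints are satisfied.

not feasible — violates (2)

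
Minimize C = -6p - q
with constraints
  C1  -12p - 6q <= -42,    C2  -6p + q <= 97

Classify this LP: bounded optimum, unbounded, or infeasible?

From the feasible point (-45/4, 59/2), moving in the direction (1, 6) keeps every constraint satisfied while C decreases without bound.

unbounded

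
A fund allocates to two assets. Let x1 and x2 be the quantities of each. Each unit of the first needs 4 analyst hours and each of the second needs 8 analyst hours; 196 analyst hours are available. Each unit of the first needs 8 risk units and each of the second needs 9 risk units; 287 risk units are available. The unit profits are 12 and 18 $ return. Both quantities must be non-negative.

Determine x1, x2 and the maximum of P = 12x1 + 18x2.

x1 = 19, x2 = 15, maximum P = 498

Vertices and P = 12x1 + 18x2:
  (0, 0) → P = 0
  (0, 49/2) → P = 441
  (287/8, 0) → P = 861/2
  (19, 15) → P = 498

The binding constraints are 4x1 + 8x2 = 196 and 8x1 + 9x2 = 287.
Solving simultaneously gives x1 = 19, x2 = 15.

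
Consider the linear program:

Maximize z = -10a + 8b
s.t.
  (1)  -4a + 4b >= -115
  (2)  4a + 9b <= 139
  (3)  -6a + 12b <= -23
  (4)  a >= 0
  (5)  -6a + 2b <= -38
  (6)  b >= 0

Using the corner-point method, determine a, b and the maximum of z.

a = 41/6, b = 3/2, maximum z = -169/3

Corner points and z = -10a + 8b:
  (1591/52, 24/13) → z = -7571/26
  (115/4, 0) → z = -575/2
  (625/34, 371/51) → z = -6407/51
  (41/6, 3/2) → z = -169/3
  (19/3, 0) → z = -190/3

At the optimal vertex, -6a + 12b = -23 and -6a + 2b = -38.
Solving simultaneously gives a = 41/6, b = 3/2.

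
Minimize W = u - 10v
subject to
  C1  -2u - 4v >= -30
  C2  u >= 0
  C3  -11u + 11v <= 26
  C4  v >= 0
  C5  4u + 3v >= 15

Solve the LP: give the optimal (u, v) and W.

u = 113/33, v = 191/33, minimum W = -599/11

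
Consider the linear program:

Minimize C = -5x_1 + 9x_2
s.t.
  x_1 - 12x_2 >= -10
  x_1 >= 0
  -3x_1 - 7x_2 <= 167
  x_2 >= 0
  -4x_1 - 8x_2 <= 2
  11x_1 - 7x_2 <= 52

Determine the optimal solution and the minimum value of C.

Feasible corners and C = -5x_1 + 9x_2:
  (0, 5/6) → C = 15/2
  (694/125, 162/125) → C = -2012/125
  (0, 0) → C = 0
  (52/11, 0) → C = -260/11

x_1 = 52/11, x_2 = 0, minimum C = -260/11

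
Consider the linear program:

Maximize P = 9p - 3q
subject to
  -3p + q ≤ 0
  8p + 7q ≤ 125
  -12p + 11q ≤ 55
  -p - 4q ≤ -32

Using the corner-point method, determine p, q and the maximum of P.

At the optimal vertex, 8p + 7q = 125 and -p - 4q = -32.
Solving simultaneously gives p = 276/25, q = 131/25.

p = 276/25, q = 131/25, maximum P = 2091/25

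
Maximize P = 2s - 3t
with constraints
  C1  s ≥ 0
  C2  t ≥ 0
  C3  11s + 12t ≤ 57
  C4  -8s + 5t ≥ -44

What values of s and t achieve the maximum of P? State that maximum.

s = 57/11, t = 0, maximum P = 114/11

At the optimal vertex, t = 0 and 11s + 12t = 57.
Solving simultaneously gives s = 57/11, t = 0.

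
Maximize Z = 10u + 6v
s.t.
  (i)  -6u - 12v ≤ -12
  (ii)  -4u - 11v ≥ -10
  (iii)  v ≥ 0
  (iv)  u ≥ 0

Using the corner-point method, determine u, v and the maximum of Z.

u = 5/2, v = 0, maximum Z = 25

Feasible corners and Z = 10u + 6v:
  (2/3, 2/3) → Z = 32/3
  (2, 0) → Z = 20
  (5/2, 0) → Z = 25

The binding constraints are -4u - 11v = -10 and v = 0.
Solving simultaneously gives u = 5/2, v = 0.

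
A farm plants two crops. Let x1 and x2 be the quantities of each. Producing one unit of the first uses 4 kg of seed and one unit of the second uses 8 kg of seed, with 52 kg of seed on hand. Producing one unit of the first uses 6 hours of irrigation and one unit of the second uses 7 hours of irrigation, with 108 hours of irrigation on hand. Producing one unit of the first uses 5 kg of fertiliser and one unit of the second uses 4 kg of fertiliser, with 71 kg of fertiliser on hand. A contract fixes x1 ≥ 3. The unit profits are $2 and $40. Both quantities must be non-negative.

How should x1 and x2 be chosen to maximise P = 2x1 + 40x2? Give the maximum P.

x1 = 3, x2 = 5, maximum P = 206

Vertices and P = 2x1 + 40x2:
  (13, 0) → P = 26
  (3, 0) → P = 6
  (3, 5) → P = 206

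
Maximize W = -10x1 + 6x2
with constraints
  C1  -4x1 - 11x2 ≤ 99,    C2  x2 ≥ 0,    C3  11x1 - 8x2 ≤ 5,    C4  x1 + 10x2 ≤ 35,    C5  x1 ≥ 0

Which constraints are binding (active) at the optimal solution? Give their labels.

Extreme points and W = -10x1 + 6x2:
  (5/11, 0) → W = -50/11
  (0, 0) → W = 0
  (165/59, 190/59) → W = -510/59
  (0, 7/2) → W = 21

The maximum is at (0, 7/2). Substituting into each constraint, equality holds for C4 and C5; the remaining constraints have slack.

C4 and C5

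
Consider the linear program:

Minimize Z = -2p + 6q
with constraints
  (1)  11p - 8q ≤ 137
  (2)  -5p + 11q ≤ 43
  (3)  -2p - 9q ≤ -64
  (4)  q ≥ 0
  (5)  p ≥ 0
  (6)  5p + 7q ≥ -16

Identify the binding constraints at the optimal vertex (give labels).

(1) and (3)

Extreme points and Z = -2p + 6q:
  (617/27, 386/27) → Z = 1082/27
  (349/23, 86/23) → Z = -182/23
  (317/67, 406/67) → Z = 1802/67

The minimum is at (349/23, 86/23). Substituting into each constraint, equality holds for (1) and (3); the remaining constraints have slack.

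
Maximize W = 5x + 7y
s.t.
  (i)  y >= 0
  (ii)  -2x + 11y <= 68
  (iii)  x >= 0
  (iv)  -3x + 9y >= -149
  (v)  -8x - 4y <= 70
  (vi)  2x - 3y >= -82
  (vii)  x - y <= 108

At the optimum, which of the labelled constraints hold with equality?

Feasible corners and W = 5x + 7y:
  (0, 0) → W = 0
  (149/3, 0) → W = 745/3
  (0, 68/11) → W = 476/11
  (1256/9, 284/9) → W = 2756/3
  (823/6, 175/6) → W = 890

The maximum is at (1256/9, 284/9). Substituting into each constraint, equality holds for (ii) and (vii); the remaining constraints have slack.

(ii) and (vii)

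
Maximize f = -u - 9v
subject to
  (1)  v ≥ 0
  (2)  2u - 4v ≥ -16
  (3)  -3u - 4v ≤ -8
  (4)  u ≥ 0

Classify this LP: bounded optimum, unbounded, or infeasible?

bounded optimum

Feasible corners and f = -u - 9v:
  (8/3, 0) → f = -8/3
  (0, 4) → f = -36
  (0, 2) → f = -18
The feasible region has finitely many vertices and no improving ray; the maximum is -8/3 at (8/3, 0).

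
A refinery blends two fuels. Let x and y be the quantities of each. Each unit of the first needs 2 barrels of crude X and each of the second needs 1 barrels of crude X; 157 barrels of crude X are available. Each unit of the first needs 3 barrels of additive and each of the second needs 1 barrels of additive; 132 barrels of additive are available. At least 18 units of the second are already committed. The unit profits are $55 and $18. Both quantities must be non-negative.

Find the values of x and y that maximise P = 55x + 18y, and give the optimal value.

x = 38, y = 18, maximum P = 2414

The optimum lies where 3x + y = 132 and y = 18.
Solving simultaneously gives x = 38, y = 18.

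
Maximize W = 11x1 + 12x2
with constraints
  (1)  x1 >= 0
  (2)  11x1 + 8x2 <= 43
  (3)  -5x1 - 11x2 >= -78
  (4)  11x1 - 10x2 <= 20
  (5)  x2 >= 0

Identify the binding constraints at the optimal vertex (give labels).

Extreme points and W = 11x1 + 12x2:
  (0, 43/8) → W = 129/2
  (0, 0) → W = 0
  (295/99, 23/18) → W = 433/9
  (20/11, 0) → W = 20

The maximum is at (0, 43/8). Substituting into each constraint, equality holds for (1) and (2); the remaining constraints have slack.

(1) and (2)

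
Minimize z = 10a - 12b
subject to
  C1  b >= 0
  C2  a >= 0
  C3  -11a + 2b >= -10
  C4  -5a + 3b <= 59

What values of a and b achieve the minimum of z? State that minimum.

a = 148/23, b = 699/23, minimum z = -6908/23

Corner points and z = 10a - 12b:
  (0, 0) → z = 0
  (10/11, 0) → z = 100/11
  (0, 59/3) → z = -236
  (148/23, 699/23) → z = -6908/23

At the optimal vertex, -11a + 2b = -10 and -5a + 3b = 59.
Solving simultaneously gives a = 148/23, b = 699/23.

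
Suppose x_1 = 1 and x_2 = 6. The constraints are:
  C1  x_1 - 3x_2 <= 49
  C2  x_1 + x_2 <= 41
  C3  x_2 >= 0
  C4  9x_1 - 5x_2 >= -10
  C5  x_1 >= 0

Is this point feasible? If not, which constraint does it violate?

not feasible — violates C4

Constraint C4: 9x_1 - 5x_2 = -21, which is not ≥ -10. All other constraints are satisfied.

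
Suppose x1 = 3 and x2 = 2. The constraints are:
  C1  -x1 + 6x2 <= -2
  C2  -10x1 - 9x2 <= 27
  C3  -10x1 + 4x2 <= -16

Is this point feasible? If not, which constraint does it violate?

Constraint C1: -x1 + 6x2 = 9, which is not ≤ -2. All other constraints are satisfied.

not feasible — violates C1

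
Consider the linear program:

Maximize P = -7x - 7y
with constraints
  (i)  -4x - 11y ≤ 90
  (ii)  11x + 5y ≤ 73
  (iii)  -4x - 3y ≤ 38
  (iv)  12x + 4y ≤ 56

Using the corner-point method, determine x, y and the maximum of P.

Corner points and P = -7x - 7y:
  (-37/8, -13/2) → P = 623/8
  (244/29, -326/29) → P = 574/29
  (-3/4, 65/4) → P = -217/2
The feasible region is unbounded (it extends along (-3, 4), (-5, 11)), but P strictly decreases along every unbounded feasible direction, so there is no improving ray and the maximum is attained at a vertex.

The binding constraints are -4x - 11y = 90 and -4x - 3y = 38.
Solving simultaneously gives x = -37/8, y = -13/2.

x = -37/8, y = -13/2, maximum P = 623/8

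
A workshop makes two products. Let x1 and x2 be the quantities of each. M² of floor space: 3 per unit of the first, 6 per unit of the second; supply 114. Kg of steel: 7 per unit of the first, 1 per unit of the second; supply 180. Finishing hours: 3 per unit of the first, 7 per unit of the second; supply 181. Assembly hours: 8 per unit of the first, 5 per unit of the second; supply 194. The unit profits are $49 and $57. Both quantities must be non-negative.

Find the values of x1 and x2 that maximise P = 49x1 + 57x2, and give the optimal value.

Extreme points and P = 49x1 + 57x2:
  (0, 0) → P = 0
  (0, 19) → P = 1083
  (97/4, 0) → P = 4753/4
  (18, 10) → P = 1452

At the optimal vertex, 3x1 + 6x2 = 114 and 8x1 + 5x2 = 194.
Solving simultaneously gives x1 = 18, x2 = 10.

x1 = 18, x2 = 10, maximum P = 1452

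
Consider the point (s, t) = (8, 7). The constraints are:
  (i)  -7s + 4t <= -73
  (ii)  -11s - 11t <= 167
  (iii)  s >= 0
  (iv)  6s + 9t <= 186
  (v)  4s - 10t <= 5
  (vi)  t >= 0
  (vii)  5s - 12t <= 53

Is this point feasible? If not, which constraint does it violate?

not feasible — violates (i)

Constraint (i): -7s + 4t = -28, which is not ≤ -73. All other constraints are satisfied.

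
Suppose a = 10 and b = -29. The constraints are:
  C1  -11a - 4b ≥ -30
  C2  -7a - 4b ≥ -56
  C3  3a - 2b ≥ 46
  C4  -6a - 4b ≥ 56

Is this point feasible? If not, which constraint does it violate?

C1: 6 ≥ -30 ✓
C2: 46 ≥ -56 ✓
C3: 88 ≥ 46 ✓
C4: 56 ≥ 56 ✓

feasible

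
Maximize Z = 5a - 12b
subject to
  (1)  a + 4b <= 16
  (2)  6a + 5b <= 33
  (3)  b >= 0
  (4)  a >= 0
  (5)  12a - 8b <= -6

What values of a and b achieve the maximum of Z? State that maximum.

Corner points and Z = 5a - 12b:
  (0, 4) → Z = -48
  (13/7, 99/28) → Z = -232/7
  (0, 3/4) → Z = -9

At the optimal vertex, a = 0 and 12a - 8b = -6.
Solving simultaneously gives a = 0, b = 3/4.

a = 0, b = 3/4, maximum Z = -9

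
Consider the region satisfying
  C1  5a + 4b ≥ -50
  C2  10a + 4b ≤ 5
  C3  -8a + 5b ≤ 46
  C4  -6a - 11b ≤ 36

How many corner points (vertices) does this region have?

The feasible vertices (each the meet of two boundaries and inside every other half-plane) are:
  (-159/82, 250/41)
  (199/86, -195/43)
  (-343/59, -6/59)

3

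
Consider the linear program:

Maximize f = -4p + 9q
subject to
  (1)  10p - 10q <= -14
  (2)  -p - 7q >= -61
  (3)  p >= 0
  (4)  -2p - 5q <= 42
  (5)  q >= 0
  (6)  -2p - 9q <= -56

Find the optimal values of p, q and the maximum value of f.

p = 0, q = 61/7, maximum f = 549/7

Feasible corners and f = -4p + 9q:
  (32/5, 39/5) → f = 223/5
  (217/55, 294/55) → f = 1778/55
  (0, 61/7) → f = 549/7
  (0, 56/9) → f = 56

The binding constraints are -p - 7q = -61 and p = 0.
Solving simultaneously gives p = 0, q = 61/7.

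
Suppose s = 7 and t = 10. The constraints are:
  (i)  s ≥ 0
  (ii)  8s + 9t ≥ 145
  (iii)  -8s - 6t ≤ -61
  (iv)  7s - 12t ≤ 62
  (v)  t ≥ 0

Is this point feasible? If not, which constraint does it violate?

feasible

(i): 7 ≥ 0 ✓
(ii): 146 ≥ 145 ✓
(iii): -116 ≤ -61 ✓
(iv): -71 ≤ 62 ✓
(v): 10 ≥ 0 ✓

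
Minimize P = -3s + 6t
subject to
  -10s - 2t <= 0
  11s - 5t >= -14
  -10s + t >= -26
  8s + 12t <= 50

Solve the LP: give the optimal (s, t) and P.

s = 26/15, t = -26/3, minimum P = -286/5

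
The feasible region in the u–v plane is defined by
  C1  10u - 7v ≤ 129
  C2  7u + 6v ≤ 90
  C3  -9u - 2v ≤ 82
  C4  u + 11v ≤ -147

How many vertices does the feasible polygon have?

Pairwise boundary intersections that survive every other constraint:
  (-316/83, -1981/83)
  (10/3, -41/3)
  (-608/97, -1241/97)

3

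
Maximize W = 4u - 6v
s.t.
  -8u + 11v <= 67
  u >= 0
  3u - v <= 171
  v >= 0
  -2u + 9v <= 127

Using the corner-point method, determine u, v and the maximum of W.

Extreme points and W = 4u - 6v:
  (0, 67/11) → W = -402/11
  (397/25, 441/25) → W = -1058/25
  (0, 0) → W = 0
  (57, 0) → W = 228
  (1666/25, 723/25) → W = 2326/25

u = 57, v = 0, maximum W = 228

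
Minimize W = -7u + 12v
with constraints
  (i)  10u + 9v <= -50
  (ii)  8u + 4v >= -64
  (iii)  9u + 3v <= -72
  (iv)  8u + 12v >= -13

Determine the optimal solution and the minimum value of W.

u = -161/16, v = 45/8, minimum W = 2207/16

Extreme points and W = -7u + 12v:
  (-47/4, 15/2) → W = 689/4
  (-161/16, 45/8) → W = 2207/16
  (-179/16, 51/8) → W = 2477/16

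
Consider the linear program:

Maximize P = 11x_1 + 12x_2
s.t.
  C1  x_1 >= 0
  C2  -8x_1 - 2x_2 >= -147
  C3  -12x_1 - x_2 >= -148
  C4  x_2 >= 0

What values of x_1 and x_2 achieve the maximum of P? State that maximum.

Vertices and P = 11x_1 + 12x_2:
  (0, 147/2) → P = 882
  (0, 0) → P = 0
  (149/16, 145/4) → P = 8599/16
  (37/3, 0) → P = 407/3

x_1 = 0, x_2 = 147/2, maximum P = 882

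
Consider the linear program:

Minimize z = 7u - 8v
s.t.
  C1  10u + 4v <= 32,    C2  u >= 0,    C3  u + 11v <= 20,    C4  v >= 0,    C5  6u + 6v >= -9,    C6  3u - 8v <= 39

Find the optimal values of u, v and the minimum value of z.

Extreme points and z = 7u - 8v:
  (136/53, 84/53) → z = 280/53
  (16/5, 0) → z = 112/5
  (0, 20/11) → z = -160/11
  (0, 0) → z = 0

The optimum lies where u = 0 and u + 11v = 20.
Solving simultaneously gives u = 0, v = 20/11.

u = 0, v = 20/11, minimum z = -160/11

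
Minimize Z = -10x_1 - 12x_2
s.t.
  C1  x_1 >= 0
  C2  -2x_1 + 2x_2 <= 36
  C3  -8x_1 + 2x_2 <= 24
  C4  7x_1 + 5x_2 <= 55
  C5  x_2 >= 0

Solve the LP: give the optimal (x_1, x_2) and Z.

Extreme points and Z = -10x_1 - 12x_2:
  (0, 11) → Z = -132
  (0, 0) → Z = 0
  (55/7, 0) → Z = -550/7

The binding constraints are x_1 = 0 and 7x_1 + 5x_2 = 55.
Solving simultaneously gives x_1 = 0, x_2 = 11.

x_1 = 0, x_2 = 11, minimum Z = -132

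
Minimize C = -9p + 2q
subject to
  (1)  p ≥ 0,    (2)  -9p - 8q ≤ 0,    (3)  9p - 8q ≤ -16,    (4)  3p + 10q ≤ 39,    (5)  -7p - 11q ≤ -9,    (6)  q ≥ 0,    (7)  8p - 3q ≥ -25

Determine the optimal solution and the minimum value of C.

Corner points and C = -9p + 2q:
  (0, 2) → C = 4
  (0, 39/10) → C = 39/5
  (4/3, 7/2) → C = -5

p = 4/3, q = 7/2, minimum C = -5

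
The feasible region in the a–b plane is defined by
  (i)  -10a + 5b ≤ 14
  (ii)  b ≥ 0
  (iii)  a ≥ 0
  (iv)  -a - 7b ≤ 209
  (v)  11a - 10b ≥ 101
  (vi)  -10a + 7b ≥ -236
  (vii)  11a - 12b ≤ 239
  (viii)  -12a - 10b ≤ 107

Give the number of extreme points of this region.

Intersecting each pair of boundary lines and keeping only the points that satisfy every inequality leaves:
  (101/11, 0)
  (239/11, 0)
  (1653/23, 1586/23)
  (1159/43, 206/43)

4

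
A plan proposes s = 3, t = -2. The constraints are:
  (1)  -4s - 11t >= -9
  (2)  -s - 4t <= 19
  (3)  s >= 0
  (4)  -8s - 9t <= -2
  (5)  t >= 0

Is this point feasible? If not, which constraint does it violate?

Constraint (5): t = -2, which is not ≥ 0. All other constraints are satisfied.

not feasible — violates (5)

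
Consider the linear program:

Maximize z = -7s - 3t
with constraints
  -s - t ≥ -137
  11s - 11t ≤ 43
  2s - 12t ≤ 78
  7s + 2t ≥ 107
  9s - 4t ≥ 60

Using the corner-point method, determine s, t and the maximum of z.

s = 421/33, t = 292/33, maximum z = -3823/33

Vertices and z = -7s - 3t:
  (775/11, 732/11) → z = -7621/11
  (608/13, 1173/13) → z = -7775/13
  (421/33, 292/33) → z = -3823/33
  (274/23, 543/46) → z = -5465/46

The optimum lies where 11s - 11t = 43 and 7s + 2t = 107.
Solving simultaneously gives s = 421/33, t = 292/33.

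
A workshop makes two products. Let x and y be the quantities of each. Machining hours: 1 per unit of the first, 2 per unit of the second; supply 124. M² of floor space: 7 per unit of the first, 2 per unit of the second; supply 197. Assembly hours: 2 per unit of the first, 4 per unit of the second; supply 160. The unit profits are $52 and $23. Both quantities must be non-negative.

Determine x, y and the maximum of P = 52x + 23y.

Extreme points and P = 52x + 23y:
  (0, 0) → P = 0
  (0, 40) → P = 920
  (197/7, 0) → P = 10244/7
  (39/2, 121/4) → P = 6839/4

x = 39/2, y = 121/4, maximum P = 6839/4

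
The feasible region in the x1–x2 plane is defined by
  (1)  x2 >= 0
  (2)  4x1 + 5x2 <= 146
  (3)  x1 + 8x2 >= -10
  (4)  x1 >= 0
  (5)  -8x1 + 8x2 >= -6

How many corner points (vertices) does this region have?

The feasible vertices (each the meet of two boundaries and inside every other half-plane) are:
  (0, 0)
  (3/4, 0)
  (0, 146/5)
  (599/36, 143/9)

4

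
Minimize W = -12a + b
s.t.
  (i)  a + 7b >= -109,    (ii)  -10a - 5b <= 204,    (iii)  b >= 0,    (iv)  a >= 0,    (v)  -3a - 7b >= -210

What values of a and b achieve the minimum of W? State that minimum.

a = 70, b = 0, minimum W = -840

Feasible corners and W = -12a + b:
  (0, 0) → W = 0
  (70, 0) → W = -840
  (0, 30) → W = 30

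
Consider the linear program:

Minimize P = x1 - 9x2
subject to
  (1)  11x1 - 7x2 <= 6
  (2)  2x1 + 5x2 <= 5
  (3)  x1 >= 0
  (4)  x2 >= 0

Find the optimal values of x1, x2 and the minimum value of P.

x1 = 0, x2 = 1, minimum P = -9

Vertices and P = x1 - 9x2:
  (65/69, 43/69) → P = -14/3
  (6/11, 0) → P = 6/11
  (0, 1) → P = -9
  (0, 0) → P = 0

At the optimal vertex, 2x1 + 5x2 = 5 and x1 = 0.
Solving simultaneously gives x1 = 0, x2 = 1.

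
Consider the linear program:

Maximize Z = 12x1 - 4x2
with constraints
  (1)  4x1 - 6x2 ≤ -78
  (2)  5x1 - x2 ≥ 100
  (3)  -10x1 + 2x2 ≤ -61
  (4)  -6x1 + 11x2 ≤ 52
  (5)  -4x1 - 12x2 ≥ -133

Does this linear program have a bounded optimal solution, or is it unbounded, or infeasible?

The boundaries 5x1 - x2 = 100 and -4x1 - 12x2 = -133 meet at (1333/64, 265/64), but that point violates 4x1 - 6x2 ≤ -78. Every candidate vertex is excluded by some other constraint, so the feasible region is empty.

infeasible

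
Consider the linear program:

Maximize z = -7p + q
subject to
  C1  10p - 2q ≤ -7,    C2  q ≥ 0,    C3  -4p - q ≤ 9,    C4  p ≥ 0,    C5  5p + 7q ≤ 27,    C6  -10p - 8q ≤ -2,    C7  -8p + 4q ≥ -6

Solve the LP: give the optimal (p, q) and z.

p = 0, q = 27/7, maximum z = 27/7

Extreme points and z = -7p + q:
  (0, 7/2) → z = 7/2
  (1/16, 61/16) → z = 27/8
  (0, 27/7) → z = 27/7

The optimum lies where p = 0 and 5p + 7q = 27.
Solving simultaneously gives p = 0, q = 27/7.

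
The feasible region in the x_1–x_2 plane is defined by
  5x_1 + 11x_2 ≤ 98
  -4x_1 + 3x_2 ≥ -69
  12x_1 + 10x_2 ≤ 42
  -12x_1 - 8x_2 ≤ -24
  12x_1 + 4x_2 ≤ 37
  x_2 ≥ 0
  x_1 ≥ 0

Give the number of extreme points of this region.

Intersecting each pair of boundary lines and keeping only the points that satisfy every inequality leaves:
  (101/36, 5/6)
  (0, 21/5)
  (2, 0)
  (0, 3)
  (37/12, 0)

5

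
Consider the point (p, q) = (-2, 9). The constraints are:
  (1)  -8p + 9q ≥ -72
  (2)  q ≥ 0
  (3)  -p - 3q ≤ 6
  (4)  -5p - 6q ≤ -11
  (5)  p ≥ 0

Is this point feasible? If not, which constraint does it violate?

Constraint (5): p = -2, which is not ≥ 0. All other constraints are satisfied.

not feasible — violates (5)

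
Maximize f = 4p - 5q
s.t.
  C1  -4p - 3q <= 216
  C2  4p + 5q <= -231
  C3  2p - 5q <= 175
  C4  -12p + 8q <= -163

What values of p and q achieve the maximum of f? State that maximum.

p = -28/3, q = -581/15, maximum f = 469/3

Corner points and f = 4p - 5q:
  (-28/3, -581/15) → f = 469/3
  (-1033/92, -856/23) → f = 3247/23
  (-585/44, -887/22) → f = 3265/22

The binding constraints are 4p + 5q = -231 and 2p - 5q = 175.
Solving simultaneously gives p = -28/3, q = -581/15.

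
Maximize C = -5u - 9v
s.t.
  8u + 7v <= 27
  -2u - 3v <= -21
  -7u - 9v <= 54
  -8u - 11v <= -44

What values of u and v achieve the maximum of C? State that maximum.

u = -33/5, v = 57/5, maximum C = -348/5

The feasible region is unbounded (it extends along (-7, 8), (-9, 7)), but C strictly decreases along every unbounded feasible direction, so there is no improving ray and the maximum is attained at a vertex.

At the optimal vertex, 8u + 7v = 27 and -2u - 3v = -21.
Solving simultaneously gives u = -33/5, v = 57/5.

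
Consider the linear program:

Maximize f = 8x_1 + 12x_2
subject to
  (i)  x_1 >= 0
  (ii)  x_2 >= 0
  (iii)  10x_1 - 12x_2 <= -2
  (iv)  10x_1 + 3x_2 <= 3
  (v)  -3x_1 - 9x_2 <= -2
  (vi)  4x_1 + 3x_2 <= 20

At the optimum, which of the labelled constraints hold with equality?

Corner points and f = 8x_1 + 12x_2:
  (0, 1) → f = 12
  (0, 2/9) → f = 8/3
  (1/5, 1/3) → f = 28/5
  (1/21, 13/63) → f = 20/7

The maximum is at (0, 1). Substituting into each constraint, equality holds for (i) and (iv); the remaining constraints have slack.

(i) and (iv)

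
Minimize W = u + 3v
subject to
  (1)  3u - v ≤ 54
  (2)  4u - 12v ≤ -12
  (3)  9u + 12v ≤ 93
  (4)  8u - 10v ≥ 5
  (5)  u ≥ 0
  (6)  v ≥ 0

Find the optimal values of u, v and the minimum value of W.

Vertices and W = u + 3v:
  (81/13, 40/13) → W = 201/13
  (45/14, 29/14) → W = 66/7
  (165/31, 233/62) → W = 1029/62

The optimum lies where 4u - 12v = -12 and 8u - 10v = 5.
Solving simultaneously gives u = 45/14, v = 29/14.

u = 45/14, v = 29/14, minimum W = 66/7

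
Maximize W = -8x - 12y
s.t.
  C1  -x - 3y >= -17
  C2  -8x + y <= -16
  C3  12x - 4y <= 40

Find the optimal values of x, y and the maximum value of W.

Extreme points and W = -8x - 12y:
  (13/5, 24/5) → W = -392/5
  (47/10, 41/10) → W = -434/5
  (6/5, -32/5) → W = 336/5

At the optimal vertex, -8x + y = -16 and 12x - 4y = 40.
Solving simultaneously gives x = 6/5, y = -32/5.

x = 6/5, y = -32/5, maximum W = 336/5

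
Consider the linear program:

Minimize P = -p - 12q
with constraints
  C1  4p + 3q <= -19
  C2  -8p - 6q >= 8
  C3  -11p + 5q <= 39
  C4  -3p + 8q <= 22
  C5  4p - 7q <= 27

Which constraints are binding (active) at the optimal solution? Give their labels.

Corner points and P = -p - 12q:
  (-4, -1) → P = 16
  (-13/10, -23/5) → P = 113/2
  (-136/19, -151/19) → P = 1948/19

The minimum is at (-4, -1). Substituting into each constraint, equality holds for C1 and C3; the remaining constraints have slack.

C1 and C3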